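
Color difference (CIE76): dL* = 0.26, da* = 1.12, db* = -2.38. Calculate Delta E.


Formula: Delta E = sqrt(dL*^2 + da*^2 + db*^2)
Step 1: dL*^2 = 0.26^2 = 0.0676
Step 2: da*^2 = 1.12^2 = 1.2544
Step 3: db*^2 = (-2.38)^2 = 5.6644
Step 4: Sum = 0.0676 + 1.2544 + 5.6644 = 6.9864
Step 5: Delta E = sqrt(6.9864) = 2.64

2.64 Delta E


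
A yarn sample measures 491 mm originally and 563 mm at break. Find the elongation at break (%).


Formula: Elongation (%) = ((L_break - L0) / L0) * 100
Step 1: Extension = 563 - 491 = 72 mm
Step 2: Elongation = (72 / 491) * 100
Step 3: Elongation = 0.14664 * 100 = 14.664% ≈ 14.7%

14.7%


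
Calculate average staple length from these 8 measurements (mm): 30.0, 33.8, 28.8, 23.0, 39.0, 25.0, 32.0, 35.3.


Formula: Mean = sum of lengths / count
Sum = 30.0 + 33.8 + 28.8 + 23.0 + 39.0 + 25.0 + 32.0 + 35.3
Sum = 246.9 mm
Mean = 246.9 / 8 = 30.86 mm

30.86 mm


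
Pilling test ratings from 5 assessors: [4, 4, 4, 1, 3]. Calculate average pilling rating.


Formula: Mean = sum / count
Sum = 4 + 4 + 4 + 1 + 3 = 16
Mean = 16 / 5 = 3.2

3.2


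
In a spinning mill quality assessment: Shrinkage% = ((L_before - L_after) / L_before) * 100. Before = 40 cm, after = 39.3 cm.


Formula: Shrinkage% = ((L_before - L_after) / L_before) * 100
Step 1: Shrinkage = 40 - 39.3 = 0.7 cm
Step 2: Shrinkage% = (0.7 / 40) * 100
Step 3: Shrinkage% = 0.0175 * 100 = 1.75% ≈ 1.8%

1.8%


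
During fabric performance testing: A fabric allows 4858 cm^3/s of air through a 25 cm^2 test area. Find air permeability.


Formula: Air Permeability = Airflow / Test Area
AP = 4858 cm^3/s / 25 cm^2
AP = 194.3 cm^3/s/cm^2

194.3 cm^3/s/cm^2


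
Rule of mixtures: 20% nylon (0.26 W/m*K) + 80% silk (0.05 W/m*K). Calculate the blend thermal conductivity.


Formula: Blend property = (fraction_A * property_A) + (fraction_B * property_B)
Step 1: Contribution A = 20/100 * 0.26 W/m*K = 0.052 W/m*K
Step 2: Contribution B = 80/100 * 0.05 W/m*K = 0.04 W/m*K
Step 3: Blend thermal conductivity = 0.052 + 0.04 = 0.092 W/m*K

0.092 W/m*K


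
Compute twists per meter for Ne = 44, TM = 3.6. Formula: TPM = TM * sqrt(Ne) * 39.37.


Formula: TPM = TM * sqrt(Ne) * 39.37
Step 1: sqrt(Ne) = sqrt(44) = 6.6332
Step 2: TM * sqrt(Ne) = 3.6 * 6.6332 = 23.8795
Step 3: TPM = 23.8795 * 39.37 = 940 twists/m

940 twists/m


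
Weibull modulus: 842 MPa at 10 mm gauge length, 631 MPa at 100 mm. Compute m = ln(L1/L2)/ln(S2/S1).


Formula: m = ln(L1/L2) / ln(S2/S1)
Step 1: ln(L1/L2) = ln(10/100) = -2.30259
Step 2: S2/S1 = 631/842 = 0.74941
Step 3: ln(S2/S1) = ln(0.74941) = -0.28847
Step 4: m = -2.30259 / -0.28847 = 7.98

7.98 (Weibull m)


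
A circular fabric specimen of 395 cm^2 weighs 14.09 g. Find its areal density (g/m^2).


Formula: GSM = mass_g / area_m2
Step 1: Convert area: 395 cm^2 = 395 / 10000 = 0.0395 m^2
Step 2: GSM = 14.09 g / 0.0395 m^2 = 356.7 g/m^2

356.7 g/m^2


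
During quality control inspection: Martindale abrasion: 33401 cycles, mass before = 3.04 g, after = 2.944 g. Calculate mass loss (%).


Formula: Mass loss% = ((m_before - m_after) / m_before) * 100
Step 1: Mass loss = 3.04 - 2.944 = 0.096 g
Step 2: Ratio = 0.096 / 3.04 = 0.0315789
Step 3: Mass loss% = 0.0315789 * 100 = 3.15789% ≈ 3.16%

3.16%


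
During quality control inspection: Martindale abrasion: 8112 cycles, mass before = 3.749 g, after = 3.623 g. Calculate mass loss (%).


Formula: Mass loss% = ((m_before - m_after) / m_before) * 100
Step 1: Mass loss = 3.749 - 3.623 = 0.126 g
Step 2: Ratio = 0.126 / 3.749 = 0.033609
Step 3: Mass loss% = 0.033609 * 100 = 3.3609% ≈ 3.36%

3.36%


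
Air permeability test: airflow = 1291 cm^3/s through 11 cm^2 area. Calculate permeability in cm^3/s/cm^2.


Formula: Air Permeability = Airflow / Test Area
AP = 1291 cm^3/s / 11 cm^2
AP = 117.4 cm^3/s/cm^2

117.4 cm^3/s/cm^2


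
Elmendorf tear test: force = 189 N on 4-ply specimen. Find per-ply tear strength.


Formula: Per-ply strength = Total force / Number of plies
Per-ply = 189 N / 4
Per-ply = 47.25 N

47.25 N


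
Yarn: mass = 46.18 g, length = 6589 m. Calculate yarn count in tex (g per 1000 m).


Formula: Tex = (mass_g / length_m) * 1000
Substituting: Tex = (46.18 / 6589) * 1000
Intermediate: 46.18 / 6589 = 0.00700865 g/m
Tex = 0.00700865 * 1000 = 7.01 tex

7.01 tex


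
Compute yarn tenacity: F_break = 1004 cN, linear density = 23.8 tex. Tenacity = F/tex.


Formula: Tenacity = Breaking force / Linear density
Tenacity = 1004 cN / 23.8 tex
Tenacity = 42.18 cN/tex

42.18 cN/tex


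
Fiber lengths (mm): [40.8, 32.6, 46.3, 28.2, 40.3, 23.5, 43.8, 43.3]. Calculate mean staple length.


Formula: Mean = sum of lengths / count
Sum = 40.8 + 32.6 + 46.3 + 28.2 + 40.3 + 23.5 + 43.8 + 43.3
Sum = 298.8 mm
Mean = 298.8 / 8 = 37.35 mm

37.35 mm


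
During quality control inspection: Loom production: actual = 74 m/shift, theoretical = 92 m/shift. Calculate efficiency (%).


Formula: Efficiency% = (Actual output / Theoretical output) * 100
Efficiency% = (74 / 92) * 100
Efficiency% = 0.804348 * 100 = 80.4348% ≈ 80.4%

80.4%


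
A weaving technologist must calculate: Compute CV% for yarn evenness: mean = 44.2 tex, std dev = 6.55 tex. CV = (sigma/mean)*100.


Formula: CV% = (standard deviation / mean) * 100
Step 1: Ratio = 6.55 / 44.2 = 0.14819
Step 2: CV% = 0.14819 * 100 = 14.819% ≈ 14.8%

14.8%


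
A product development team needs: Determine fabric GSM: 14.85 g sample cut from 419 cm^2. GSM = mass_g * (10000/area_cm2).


Formula: GSM = mass_g / area_m2
Step 1: Convert area: 419 cm^2 = 419 / 10000 = 0.0419 m^2
Step 2: GSM = 14.85 g / 0.0419 m^2 = 354.4 g/m^2

354.4 g/m^2


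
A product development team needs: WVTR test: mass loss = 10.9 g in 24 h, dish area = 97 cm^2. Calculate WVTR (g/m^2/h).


Formula: WVTR = mass_loss / (area * time)
Step 1: Convert area: 97 cm^2 = 0.0097 m^2
Step 2: WVTR = 10.9 g / (0.0097 m^2 * 24 h)
Step 3: WVTR = 10.9 / 0.2328 = 46.8 g/m^2/h

46.8 g/m^2/h


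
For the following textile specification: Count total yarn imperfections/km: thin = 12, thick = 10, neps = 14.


Formula: Total = thin places + thick places + neps
Total = 12 + 10 + 14
Total = 36 imperfections/km

36 imperfections/km


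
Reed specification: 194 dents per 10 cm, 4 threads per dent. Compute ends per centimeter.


Formula: EPC = (dents per 10 cm * ends per dent) / 10
Step 1: Total ends per 10 cm = 194 * 4 = 776
Step 2: EPC = 776 / 10 = 77.6 ends/cm

77.6 ends/cm


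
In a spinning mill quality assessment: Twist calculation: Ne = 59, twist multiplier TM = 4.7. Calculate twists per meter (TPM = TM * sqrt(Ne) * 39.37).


Formula: TPM = TM * sqrt(Ne) * 39.37
Step 1: sqrt(Ne) = sqrt(59) = 7.6811
Step 2: TM * sqrt(Ne) = 4.7 * 7.6811 = 36.1012
Step 3: TPM = 36.1012 * 39.37 = 1421 twists/m

1421 twists/m


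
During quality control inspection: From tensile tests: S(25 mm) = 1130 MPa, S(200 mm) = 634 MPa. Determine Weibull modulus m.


Formula: m = ln(L1/L2) / ln(S2/S1)
Step 1: ln(L1/L2) = ln(25/200) = -2.07944
Step 2: S2/S1 = 634/1130 = 0.56106
Step 3: ln(S2/S1) = ln(0.56106) = -0.57793
Step 4: m = -2.07944 / -0.57793 = 3.60

3.60 (Weibull m)


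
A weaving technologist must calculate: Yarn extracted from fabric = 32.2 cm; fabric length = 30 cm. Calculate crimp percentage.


Formula: Crimp% = ((L_yarn - L_fabric) / L_fabric) * 100
Step 1: Extension = 32.2 - 30 = 2.2 cm
Step 2: Crimp% = (2.2 / 30) * 100
Step 3: Crimp% = 0.073333 * 100 = 7.3333% ≈ 7.3%

7.3%


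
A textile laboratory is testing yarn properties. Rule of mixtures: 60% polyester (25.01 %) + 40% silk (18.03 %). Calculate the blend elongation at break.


Formula: Blend property = (fraction_A * property_A) + (fraction_B * property_B)
Step 1: Contribution A = 60/100 * 25.01 % = 15.006 %
Step 2: Contribution B = 40/100 * 18.03 % = 7.212 %
Step 3: Blend elongation at break = 15.006 + 7.212 = 22.218 %

22.218 %


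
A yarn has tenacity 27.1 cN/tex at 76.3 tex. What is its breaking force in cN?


Formula: Breaking force = Tenacity * Linear density
F = 27.1 cN/tex * 76.3 tex
F = 2067.73 cN

2067.73 cN


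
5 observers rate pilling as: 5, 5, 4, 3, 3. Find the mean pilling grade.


Formula: Mean = sum / count
Sum = 5 + 5 + 4 + 3 + 3 = 20
Mean = 20 / 5 = 4.0

4.0


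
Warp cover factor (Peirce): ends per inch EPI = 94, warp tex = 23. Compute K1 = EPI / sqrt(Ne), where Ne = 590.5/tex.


Formula: K1 = EPI / sqrt(Ne), with Ne = 590.5 / tex_warp
Step 1: Ne = 590.5 / 23 = 25.674
Step 2: sqrt(Ne) = sqrt(25.674) = 5.067
Step 3: K1 = 94 / 5.067 = 18.6

18.6


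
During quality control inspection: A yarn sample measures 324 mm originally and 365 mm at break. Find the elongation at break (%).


Formula: Elongation (%) = ((L_break - L0) / L0) * 100
Step 1: Extension = 365 - 324 = 41 mm
Step 2: Elongation = (41 / 324) * 100
Step 3: Elongation = 0.126543 * 100 = 12.6543% ≈ 12.7%

12.7%


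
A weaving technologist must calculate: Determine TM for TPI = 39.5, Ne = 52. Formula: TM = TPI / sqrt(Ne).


Formula: TM = TPI / sqrt(Ne)
Step 1: sqrt(Ne) = sqrt(52) = 7.2111
Step 2: TM = 39.5 / 7.2111 = 5.48

5.48 TM


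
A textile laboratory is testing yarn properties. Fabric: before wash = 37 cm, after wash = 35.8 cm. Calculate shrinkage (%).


Formula: Shrinkage% = ((L_before - L_after) / L_before) * 100
Step 1: Shrinkage = 37 - 35.8 = 1.2 cm
Step 2: Shrinkage% = (1.2 / 37) * 100
Step 3: Shrinkage% = 0.032432 * 100 = 3.2432% ≈ 3.2%

3.2%


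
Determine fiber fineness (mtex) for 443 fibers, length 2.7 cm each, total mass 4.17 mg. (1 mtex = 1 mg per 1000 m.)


Formula: fineness (mtex) = mass (mg) / total length (km) = (mass_mg / total_length_m) * 1000
Step 1: Convert fiber length: 2.7 cm = 0.027 m
Step 2: Total fiber length = 443 * 0.027 = 11.961 m
Step 3: Linear density = 4.17 mg / 11.961 m = 0.3486 mg/m
Step 4: fineness = 0.3486 * 1000 = 348.6 mtex

348.6 mtex


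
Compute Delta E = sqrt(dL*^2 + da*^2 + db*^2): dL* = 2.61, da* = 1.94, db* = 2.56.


Formula: Delta E = sqrt(dL*^2 + da*^2 + db*^2)
Step 1: dL*^2 = 2.61^2 = 6.8121
Step 2: da*^2 = 1.94^2 = 3.7636
Step 3: db*^2 = 2.56^2 = 6.5536
Step 4: Sum = 6.8121 + 3.7636 + 6.5536 = 17.1293
Step 5: Delta E = sqrt(17.1293) = 4.14

4.14 Delta E


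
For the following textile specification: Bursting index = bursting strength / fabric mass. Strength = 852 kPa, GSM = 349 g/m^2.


Formula: Bursting Index = Bursting Strength / Fabric GSM
BI = 852 kPa / 349 g/m^2
BI = 2.441 kPa/(g/m^2)

2.441 kPa/(g/m^2)


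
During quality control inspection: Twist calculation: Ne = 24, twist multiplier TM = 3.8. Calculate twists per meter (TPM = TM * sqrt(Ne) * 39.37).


Formula: TPM = TM * sqrt(Ne) * 39.37
Step 1: sqrt(Ne) = sqrt(24) = 4.899
Step 2: TM * sqrt(Ne) = 3.8 * 4.899 = 18.6162
Step 3: TPM = 18.6162 * 39.37 = 733 twists/m

733 twists/m


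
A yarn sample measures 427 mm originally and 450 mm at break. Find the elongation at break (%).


Formula: Elongation (%) = ((L_break - L0) / L0) * 100
Step 1: Extension = 450 - 427 = 23 mm
Step 2: Elongation = (23 / 427) * 100
Step 3: Elongation = 0.053864 * 100 = 5.3864% ≈ 5.4%

5.4%


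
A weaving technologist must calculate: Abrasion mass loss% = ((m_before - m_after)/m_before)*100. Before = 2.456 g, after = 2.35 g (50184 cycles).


Formula: Mass loss% = ((m_before - m_after) / m_before) * 100
Step 1: Mass loss = 2.456 - 2.35 = 0.106 g
Step 2: Ratio = 0.106 / 2.456 = 0.0431596
Step 3: Mass loss% = 0.0431596 * 100 = 4.31596% ≈ 4.32%

4.32%


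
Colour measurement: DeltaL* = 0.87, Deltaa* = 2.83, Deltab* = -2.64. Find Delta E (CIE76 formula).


Formula: Delta E = sqrt(dL*^2 + da*^2 + db*^2)
Step 1: dL*^2 = 0.87^2 = 0.7569
Step 2: da*^2 = 2.83^2 = 8.0089
Step 3: db*^2 = (-2.64)^2 = 6.9696
Step 4: Sum = 0.7569 + 8.0089 + 6.9696 = 15.7354
Step 5: Delta E = sqrt(15.7354) = 3.97

3.97 Delta E


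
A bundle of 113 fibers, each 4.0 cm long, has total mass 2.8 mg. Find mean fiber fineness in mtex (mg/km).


Formula: fineness (mtex) = mass (mg) / total length (km) = (mass_mg / total_length_m) * 1000
Step 1: Convert fiber length: 4.0 cm = 0.04 m
Step 2: Total fiber length = 113 * 0.04 = 4.52 m
Step 3: Linear density = 2.8 mg / 4.52 m = 0.6195 mg/m
Step 4: fineness = 0.6195 * 1000 = 619.5 mtex

619.5 mtex


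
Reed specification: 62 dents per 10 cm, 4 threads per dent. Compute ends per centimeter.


Formula: EPC = (dents per 10 cm * ends per dent) / 10
Step 1: Total ends per 10 cm = 62 * 4 = 248
Step 2: EPC = 248 / 10 = 24.8 ends/cm

24.8 ends/cm


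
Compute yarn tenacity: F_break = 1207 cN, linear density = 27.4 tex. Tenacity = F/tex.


Formula: Tenacity = Breaking force / Linear density
Tenacity = 1207 cN / 27.4 tex
Tenacity = 44.05 cN/tex

44.05 cN/tex


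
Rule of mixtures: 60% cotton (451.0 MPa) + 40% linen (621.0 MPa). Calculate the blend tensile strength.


Formula: Blend property = (fraction_A * property_A) + (fraction_B * property_B)
Step 1: Contribution A = 60/100 * 451.0 MPa = 270.6 MPa
Step 2: Contribution B = 40/100 * 621.0 MPa = 248.4 MPa
Step 3: Blend tensile strength = 270.6 + 248.4 = 519.0 MPa

519.0 MPa


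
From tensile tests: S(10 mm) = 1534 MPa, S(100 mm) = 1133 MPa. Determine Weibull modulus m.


Formula: m = ln(L1/L2) / ln(S2/S1)
Step 1: ln(L1/L2) = ln(10/100) = -2.30259
Step 2: S2/S1 = 1133/1534 = 0.73859
Step 3: ln(S2/S1) = ln(0.73859) = -0.30301
Step 4: m = -2.30259 / -0.30301 = 7.60

7.60 (Weibull m)


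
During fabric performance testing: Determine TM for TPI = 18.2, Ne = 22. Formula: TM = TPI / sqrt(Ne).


Formula: TM = TPI / sqrt(Ne)
Step 1: sqrt(Ne) = sqrt(22) = 4.6904
Step 2: TM = 18.2 / 4.6904 = 3.88

3.88 TM


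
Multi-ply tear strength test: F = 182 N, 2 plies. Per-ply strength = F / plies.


Formula: Per-ply strength = Total force / Number of plies
Per-ply = 182 N / 2
Per-ply = 91 N

91 N


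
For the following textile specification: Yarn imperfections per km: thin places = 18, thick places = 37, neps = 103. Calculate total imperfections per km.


Formula: Total = thin places + thick places + neps
Total = 18 + 37 + 103
Total = 158 imperfections/km

158 imperfections/km


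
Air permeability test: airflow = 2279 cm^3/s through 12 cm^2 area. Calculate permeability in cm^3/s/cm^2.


Formula: Air Permeability = Airflow / Test Area
AP = 2279 cm^3/s / 12 cm^2
AP = 189.9 cm^3/s/cm^2

189.9 cm^3/s/cm^2


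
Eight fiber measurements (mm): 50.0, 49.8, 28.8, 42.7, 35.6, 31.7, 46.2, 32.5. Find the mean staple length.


Formula: Mean = sum of lengths / count
Sum = 50.0 + 49.8 + 28.8 + 42.7 + 35.6 + 31.7 + 46.2 + 32.5
Sum = 317.3 mm
Mean = 317.3 / 8 = 39.66 mm

39.66 mm


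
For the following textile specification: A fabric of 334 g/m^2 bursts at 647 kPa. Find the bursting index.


Formula: Bursting Index = Bursting Strength / Fabric GSM
BI = 647 kPa / 334 g/m^2
BI = 1.937 kPa/(g/m^2)

1.937 kPa/(g/m^2)


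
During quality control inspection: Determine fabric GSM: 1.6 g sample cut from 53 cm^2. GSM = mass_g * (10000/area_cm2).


Formula: GSM = mass_g / area_m2
Step 1: Convert area: 53 cm^2 = 53 / 10000 = 0.0053 m^2
Step 2: GSM = 1.6 g / 0.0053 m^2 = 301.9 g/m^2

301.9 g/m^2


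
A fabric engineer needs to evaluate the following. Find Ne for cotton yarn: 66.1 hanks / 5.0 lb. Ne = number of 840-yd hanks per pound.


Formula: Ne = hanks / mass_lb
Substituting: Ne = 66.1 / 5.0
Ne = 13.2

13.2 Ne


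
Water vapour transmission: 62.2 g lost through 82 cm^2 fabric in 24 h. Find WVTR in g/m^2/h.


Formula: WVTR = mass_loss / (area * time)
Step 1: Convert area: 82 cm^2 = 0.0082 m^2
Step 2: WVTR = 62.2 g / (0.0082 m^2 * 24 h)
Step 3: WVTR = 62.2 / 0.1968 = 316.1 g/m^2/h

316.1 g/m^2/h


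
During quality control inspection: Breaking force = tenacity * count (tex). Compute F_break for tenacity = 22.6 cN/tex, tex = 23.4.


Formula: Breaking force = Tenacity * Linear density
F = 22.6 cN/tex * 23.4 tex
F = 528.84 cN

528.84 cN


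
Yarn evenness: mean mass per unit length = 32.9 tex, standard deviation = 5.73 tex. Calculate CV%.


Formula: CV% = (standard deviation / mean) * 100
Step 1: Ratio = 5.73 / 32.9 = 0.174164
Step 2: CV% = 0.174164 * 100 = 17.4164% ≈ 17.4%

17.4%


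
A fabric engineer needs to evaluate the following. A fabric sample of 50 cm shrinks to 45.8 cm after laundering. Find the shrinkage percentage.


Formula: Shrinkage% = ((L_before - L_after) / L_before) * 100
Step 1: Shrinkage = 50 - 45.8 = 4.2 cm
Step 2: Shrinkage% = (4.2 / 50) * 100
Step 3: Shrinkage% = 0.084 * 100 = 8.4%

8.4%


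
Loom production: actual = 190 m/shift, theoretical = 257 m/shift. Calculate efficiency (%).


Formula: Efficiency% = (Actual output / Theoretical output) * 100
Efficiency% = (190 / 257) * 100
Efficiency% = 0.7393 * 100 = 73.93% ≈ 73.9%

73.9%


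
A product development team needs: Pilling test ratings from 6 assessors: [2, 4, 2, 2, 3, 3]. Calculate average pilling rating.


Formula: Mean = sum / count
Sum = 2 + 4 + 2 + 2 + 3 + 3 = 16
Mean = 16 / 6 = 2.7

2.7


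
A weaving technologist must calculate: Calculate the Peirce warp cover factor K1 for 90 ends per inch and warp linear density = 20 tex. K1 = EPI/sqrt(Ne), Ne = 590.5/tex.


Formula: K1 = EPI / sqrt(Ne), with Ne = 590.5 / tex_warp
Step 1: Ne = 590.5 / 20 = 29.525
Step 2: sqrt(Ne) = sqrt(29.525) = 5.4337
Step 3: K1 = 90 / 5.4337 = 16.6

16.6


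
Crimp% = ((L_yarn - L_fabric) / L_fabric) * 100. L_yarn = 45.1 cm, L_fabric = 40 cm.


Formula: Crimp% = ((L_yarn - L_fabric) / L_fabric) * 100
Step 1: Extension = 45.1 - 40 = 5.1 cm
Step 2: Crimp% = (5.1 / 40) * 100
Step 3: Crimp% = 0.1275 * 100 = 12.75% ≈ 12.8%

12.8%


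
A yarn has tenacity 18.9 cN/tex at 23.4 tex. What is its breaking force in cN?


Formula: Breaking force = Tenacity * Linear density
F = 18.9 cN/tex * 23.4 tex
F = 442.26 cN

442.26 cN


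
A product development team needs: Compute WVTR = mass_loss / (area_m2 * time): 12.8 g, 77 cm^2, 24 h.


Formula: WVTR = mass_loss / (area * time)
Step 1: Convert area: 77 cm^2 = 0.0077 m^2
Step 2: WVTR = 12.8 g / (0.0077 m^2 * 24 h)
Step 3: WVTR = 12.8 / 0.1848 = 69.3 g/m^2/h

69.3 g/m^2/h


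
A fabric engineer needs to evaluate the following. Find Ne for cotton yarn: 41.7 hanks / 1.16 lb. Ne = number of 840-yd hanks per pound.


Formula: Ne = hanks / mass_lb
Substituting: Ne = 41.7 / 1.16
Ne = 35.9

35.9 Ne


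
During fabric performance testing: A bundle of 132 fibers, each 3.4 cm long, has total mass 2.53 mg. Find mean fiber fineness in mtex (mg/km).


Formula: fineness (mtex) = mass (mg) / total length (km) = (mass_mg / total_length_m) * 1000
Step 1: Convert fiber length: 3.4 cm = 0.034 m
Step 2: Total fiber length = 132 * 0.034 = 4.488 m
Step 3: Linear density = 2.53 mg / 4.488 m = 0.5637 mg/m
Step 4: fineness = 0.5637 * 1000 = 563.7 mtex

563.7 mtex


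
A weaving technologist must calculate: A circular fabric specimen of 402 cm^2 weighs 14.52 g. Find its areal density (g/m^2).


Formula: GSM = mass_g / area_m2
Step 1: Convert area: 402 cm^2 = 402 / 10000 = 0.0402 m^2
Step 2: GSM = 14.52 g / 0.0402 m^2 = 361.2 g/m^2

361.2 g/m^2


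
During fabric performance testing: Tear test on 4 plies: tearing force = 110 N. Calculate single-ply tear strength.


Formula: Per-ply strength = Total force / Number of plies
Per-ply = 110 N / 4
Per-ply = 27.5 N

27.5 N


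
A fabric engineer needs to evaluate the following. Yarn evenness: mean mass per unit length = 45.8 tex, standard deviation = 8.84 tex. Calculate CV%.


Formula: CV% = (standard deviation / mean) * 100
Step 1: Ratio = 8.84 / 45.8 = 0.193013
Step 2: CV% = 0.193013 * 100 = 19.3013% ≈ 19.3%

19.3%


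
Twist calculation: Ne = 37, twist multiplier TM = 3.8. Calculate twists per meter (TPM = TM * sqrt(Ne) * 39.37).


Formula: TPM = TM * sqrt(Ne) * 39.37
Step 1: sqrt(Ne) = sqrt(37) = 6.0828
Step 2: TM * sqrt(Ne) = 3.8 * 6.0828 = 23.1146
Step 3: TPM = 23.1146 * 39.37 = 910 twists/m

910 twists/m


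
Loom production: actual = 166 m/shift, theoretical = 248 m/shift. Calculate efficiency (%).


Formula: Efficiency% = (Actual output / Theoretical output) * 100
Efficiency% = (166 / 248) * 100
Efficiency% = 0.669355 * 100 = 66.9355% ≈ 66.9%

66.9%


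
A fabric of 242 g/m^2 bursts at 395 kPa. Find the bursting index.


Formula: Bursting Index = Bursting Strength / Fabric GSM
BI = 395 kPa / 242 g/m^2
BI = 1.632 kPa/(g/m^2)

1.632 kPa/(g/m^2)


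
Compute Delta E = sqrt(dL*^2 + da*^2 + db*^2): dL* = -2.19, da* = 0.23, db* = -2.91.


Formula: Delta E = sqrt(dL*^2 + da*^2 + db*^2)
Step 1: dL*^2 = (-2.19)^2 = 4.7961
Step 2: da*^2 = 0.23^2 = 0.0529
Step 3: db*^2 = (-2.91)^2 = 8.4681
Step 4: Sum = 4.7961 + 0.0529 + 8.4681 = 13.3171
Step 5: Delta E = sqrt(13.3171) = 3.65

3.65 Delta E


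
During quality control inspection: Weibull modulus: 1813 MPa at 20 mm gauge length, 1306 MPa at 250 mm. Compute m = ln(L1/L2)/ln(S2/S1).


Formula: m = ln(L1/L2) / ln(S2/S1)
Step 1: ln(L1/L2) = ln(20/250) = -2.52573
Step 2: S2/S1 = 1306/1813 = 0.72035
Step 3: ln(S2/S1) = ln(0.72035) = -0.32802
Step 4: m = -2.52573 / -0.32802 = 7.70

7.70 (Weibull m)


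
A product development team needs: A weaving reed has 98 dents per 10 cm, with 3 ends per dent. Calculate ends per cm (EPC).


Formula: EPC = (dents per 10 cm * ends per dent) / 10
Step 1: Total ends per 10 cm = 98 * 3 = 294
Step 2: EPC = 294 / 10 = 29.4 ends/cm

29.4 ends/cm


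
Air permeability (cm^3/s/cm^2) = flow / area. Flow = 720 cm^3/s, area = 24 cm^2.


Formula: Air Permeability = Airflow / Test Area
AP = 720 cm^3/s / 24 cm^2
AP = 30.0 cm^3/s/cm^2

30.0 cm^3/s/cm^2


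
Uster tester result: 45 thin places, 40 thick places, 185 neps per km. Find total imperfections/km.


Formula: Total = thin places + thick places + neps
Total = 45 + 40 + 185
Total = 270 imperfections/km

270 imperfections/km


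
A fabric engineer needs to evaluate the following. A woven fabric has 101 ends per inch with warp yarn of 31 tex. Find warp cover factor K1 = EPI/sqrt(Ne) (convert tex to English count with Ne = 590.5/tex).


Formula: K1 = EPI / sqrt(Ne), with Ne = 590.5 / tex_warp
Step 1: Ne = 590.5 / 31 = 19.048
Step 2: sqrt(Ne) = sqrt(19.048) = 4.3644
Step 3: K1 = 101 / 4.3644 = 23.1

23.1


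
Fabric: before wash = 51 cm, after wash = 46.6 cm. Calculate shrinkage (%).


Formula: Shrinkage% = ((L_before - L_after) / L_before) * 100
Step 1: Shrinkage = 51 - 46.6 = 4.4 cm
Step 2: Shrinkage% = (4.4 / 51) * 100
Step 3: Shrinkage% = 0.086275 * 100 = 8.6275% ≈ 8.6%

8.6%


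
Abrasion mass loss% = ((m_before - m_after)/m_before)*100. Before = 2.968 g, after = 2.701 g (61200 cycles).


Formula: Mass loss% = ((m_before - m_after) / m_before) * 100
Step 1: Mass loss = 2.968 - 2.701 = 0.267 g
Step 2: Ratio = 0.267 / 2.968 = 0.0899596
Step 3: Mass loss% = 0.0899596 * 100 = 8.99596% ≈ 9.00%

9.00%


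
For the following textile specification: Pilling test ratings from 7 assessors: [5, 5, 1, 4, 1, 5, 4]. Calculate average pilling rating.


Formula: Mean = sum / count
Sum = 5 + 5 + 1 + 4 + 1 + 5 + 4 = 25
Mean = 25 / 7 = 3.6

3.6


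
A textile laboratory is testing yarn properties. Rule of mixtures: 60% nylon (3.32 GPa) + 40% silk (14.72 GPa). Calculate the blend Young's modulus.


Formula: Blend property = (fraction_A * property_A) + (fraction_B * property_B)
Step 1: Contribution A = 60/100 * 3.32 GPa = 1.992 GPa
Step 2: Contribution B = 40/100 * 14.72 GPa = 5.888 GPa
Step 3: Blend Young's modulus = 1.992 + 5.888 = 7.88 GPa

7.88 GPa


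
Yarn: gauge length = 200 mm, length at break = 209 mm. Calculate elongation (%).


Formula: Elongation (%) = ((L_break - L0) / L0) * 100
Step 1: Extension = 209 - 200 = 9 mm
Step 2: Elongation = (9 / 200) * 100
Step 3: Elongation = 0.045 * 100 = 4.5%

4.5%


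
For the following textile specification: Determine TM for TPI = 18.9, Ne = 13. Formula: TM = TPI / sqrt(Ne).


Formula: TM = TPI / sqrt(Ne)
Step 1: sqrt(Ne) = sqrt(13) = 3.6056
Step 2: TM = 18.9 / 3.6056 = 5.24

5.24 TM


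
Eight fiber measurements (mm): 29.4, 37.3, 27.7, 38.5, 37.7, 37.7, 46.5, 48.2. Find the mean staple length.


Formula: Mean = sum of lengths / count
Sum = 29.4 + 37.3 + 27.7 + 38.5 + 37.7 + 37.7 + 46.5 + 48.2
Sum = 303.0 mm
Mean = 303.0 / 8 = 37.88 mm

37.88 mm


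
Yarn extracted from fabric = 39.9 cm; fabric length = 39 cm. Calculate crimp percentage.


Formula: Crimp% = ((L_yarn - L_fabric) / L_fabric) * 100
Step 1: Extension = 39.9 - 39 = 0.9 cm
Step 2: Crimp% = (0.9 / 39) * 100
Step 3: Crimp% = 0.023077 * 100 = 2.3077% ≈ 2.3%

2.3%


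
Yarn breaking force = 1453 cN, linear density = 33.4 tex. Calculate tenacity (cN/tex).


Formula: Tenacity = Breaking force / Linear density
Tenacity = 1453 cN / 33.4 tex
Tenacity = 43.50 cN/tex

43.50 cN/tex


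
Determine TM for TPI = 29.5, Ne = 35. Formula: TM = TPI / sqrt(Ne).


Formula: TM = TPI / sqrt(Ne)
Step 1: sqrt(Ne) = sqrt(35) = 5.9161
Step 2: TM = 29.5 / 5.9161 = 4.99

4.99 TM


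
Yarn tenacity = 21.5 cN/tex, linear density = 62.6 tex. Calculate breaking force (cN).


Formula: Breaking force = Tenacity * Linear density
F = 21.5 cN/tex * 62.6 tex
F = 1345.90 cN

1345.90 cN


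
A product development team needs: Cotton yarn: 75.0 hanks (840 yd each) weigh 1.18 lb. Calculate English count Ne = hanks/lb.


Formula: Ne = hanks / mass_lb
Substituting: Ne = 75.0 / 1.18
Ne = 63.6

63.6 Ne


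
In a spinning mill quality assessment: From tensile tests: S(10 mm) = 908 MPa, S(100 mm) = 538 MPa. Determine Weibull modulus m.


Formula: m = ln(L1/L2) / ln(S2/S1)
Step 1: ln(L1/L2) = ln(10/100) = -2.30259
Step 2: S2/S1 = 538/908 = 0.59251
Step 3: ln(S2/S1) = ln(0.59251) = -0.52339
Step 4: m = -2.30259 / -0.52339 = 4.40

4.40 (Weibull m)


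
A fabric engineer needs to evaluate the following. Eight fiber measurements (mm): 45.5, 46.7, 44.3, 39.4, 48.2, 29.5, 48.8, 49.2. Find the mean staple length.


Formula: Mean = sum of lengths / count
Sum = 45.5 + 46.7 + 44.3 + 39.4 + 48.2 + 29.5 + 48.8 + 49.2
Sum = 351.6 mm
Mean = 351.6 / 8 = 43.95 mm

43.95 mm


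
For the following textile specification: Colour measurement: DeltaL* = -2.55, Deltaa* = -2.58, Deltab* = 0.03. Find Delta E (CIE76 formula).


Formula: Delta E = sqrt(dL*^2 + da*^2 + db*^2)
Step 1: dL*^2 = (-2.55)^2 = 6.5025
Step 2: da*^2 = (-2.58)^2 = 6.6564
Step 3: db*^2 = 0.03^2 = 0.0009
Step 4: Sum = 6.5025 + 6.6564 + 0.0009 = 13.1598
Step 5: Delta E = sqrt(13.1598) = 3.63

3.63 Delta E


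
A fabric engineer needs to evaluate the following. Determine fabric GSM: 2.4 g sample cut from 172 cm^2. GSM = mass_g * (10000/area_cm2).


Formula: GSM = mass_g / area_m2
Step 1: Convert area: 172 cm^2 = 172 / 10000 = 0.0172 m^2
Step 2: GSM = 2.4 g / 0.0172 m^2 = 139.5 g/m^2

139.5 g/m^2


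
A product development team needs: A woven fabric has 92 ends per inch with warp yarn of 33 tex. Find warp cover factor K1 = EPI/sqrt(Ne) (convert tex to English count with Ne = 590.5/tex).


Formula: K1 = EPI / sqrt(Ne), with Ne = 590.5 / tex_warp
Step 1: Ne = 590.5 / 33 = 17.894
Step 2: sqrt(Ne) = sqrt(17.894) = 4.2301
Step 3: K1 = 92 / 4.2301 = 21.7

21.7


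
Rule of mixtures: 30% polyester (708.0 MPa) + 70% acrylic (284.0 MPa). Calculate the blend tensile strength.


Formula: Blend property = (fraction_A * property_A) + (fraction_B * property_B)
Step 1: Contribution A = 30/100 * 708.0 MPa = 212.4 MPa
Step 2: Contribution B = 70/100 * 284.0 MPa = 198.8 MPa
Step 3: Blend tensile strength = 212.4 + 198.8 = 411.2 MPa

411.2 MPa


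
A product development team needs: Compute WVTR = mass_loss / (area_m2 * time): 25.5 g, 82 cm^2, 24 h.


Formula: WVTR = mass_loss / (area * time)
Step 1: Convert area: 82 cm^2 = 0.0082 m^2
Step 2: WVTR = 25.5 g / (0.0082 m^2 * 24 h)
Step 3: WVTR = 25.5 / 0.1968 = 129.6 g/m^2/h

129.6 g/m^2/h


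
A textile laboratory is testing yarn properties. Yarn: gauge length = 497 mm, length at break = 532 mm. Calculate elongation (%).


Formula: Elongation (%) = ((L_break - L0) / L0) * 100
Step 1: Extension = 532 - 497 = 35 mm
Step 2: Elongation = (35 / 497) * 100
Step 3: Elongation = 0.070423 * 100 = 7.0423% ≈ 7.0%

7.0%


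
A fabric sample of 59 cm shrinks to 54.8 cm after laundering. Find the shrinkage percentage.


Formula: Shrinkage% = ((L_before - L_after) / L_before) * 100
Step 1: Shrinkage = 59 - 54.8 = 4.2 cm
Step 2: Shrinkage% = (4.2 / 59) * 100
Step 3: Shrinkage% = 0.071186 * 100 = 7.1186% ≈ 7.1%

7.1%


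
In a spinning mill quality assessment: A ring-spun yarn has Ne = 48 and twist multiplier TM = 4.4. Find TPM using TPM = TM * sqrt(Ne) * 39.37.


Formula: TPM = TM * sqrt(Ne) * 39.37
Step 1: sqrt(Ne) = sqrt(48) = 6.9282
Step 2: TM * sqrt(Ne) = 4.4 * 6.9282 = 30.4841
Step 3: TPM = 30.4841 * 39.37 = 1200 twists/m

1200 twists/m


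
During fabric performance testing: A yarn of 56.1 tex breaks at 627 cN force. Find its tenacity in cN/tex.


Formula: Tenacity = Breaking force / Linear density
Tenacity = 627 cN / 56.1 tex
Tenacity = 11.18 cN/tex

11.18 cN/tex


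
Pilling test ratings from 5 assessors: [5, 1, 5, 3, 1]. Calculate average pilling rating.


Formula: Mean = sum / count
Sum = 5 + 1 + 5 + 3 + 1 = 15
Mean = 15 / 5 = 3.0

3.0


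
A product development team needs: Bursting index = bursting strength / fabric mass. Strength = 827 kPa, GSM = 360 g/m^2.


Formula: Bursting Index = Bursting Strength / Fabric GSM
BI = 827 kPa / 360 g/m^2
BI = 2.297 kPa/(g/m^2)

2.297 kPa/(g/m^2)


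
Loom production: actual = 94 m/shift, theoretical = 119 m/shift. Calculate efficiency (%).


Formula: Efficiency% = (Actual output / Theoretical output) * 100
Efficiency% = (94 / 119) * 100
Efficiency% = 0.789916 * 100 = 78.9916% ≈ 79.0%

79.0%


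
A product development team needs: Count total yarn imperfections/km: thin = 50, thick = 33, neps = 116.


Formula: Total = thin places + thick places + neps
Total = 50 + 33 + 116
Total = 199 imperfections/km

199 imperfections/km


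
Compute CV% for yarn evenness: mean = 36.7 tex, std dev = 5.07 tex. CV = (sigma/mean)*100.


Formula: CV% = (standard deviation / mean) * 100
Step 1: Ratio = 5.07 / 36.7 = 0.138147
Step 2: CV% = 0.138147 * 100 = 13.8147% ≈ 13.8%

13.8%


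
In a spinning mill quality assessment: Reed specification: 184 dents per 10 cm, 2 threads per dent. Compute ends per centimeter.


Formula: EPC = (dents per 10 cm * ends per dent) / 10
Step 1: Total ends per 10 cm = 184 * 2 = 368
Step 2: EPC = 368 / 10 = 36.8 ends/cm

36.8 ends/cm


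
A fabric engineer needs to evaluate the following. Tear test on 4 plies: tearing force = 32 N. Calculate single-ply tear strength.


Formula: Per-ply strength = Total force / Number of plies
Per-ply = 32 N / 4
Per-ply = 8 N

8 N


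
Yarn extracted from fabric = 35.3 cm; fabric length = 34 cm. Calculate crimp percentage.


Formula: Crimp% = ((L_yarn - L_fabric) / L_fabric) * 100
Step 1: Extension = 35.3 - 34 = 1.3 cm
Step 2: Crimp% = (1.3 / 34) * 100
Step 3: Crimp% = 0.038235 * 100 = 3.8235% ≈ 3.8%

3.8%


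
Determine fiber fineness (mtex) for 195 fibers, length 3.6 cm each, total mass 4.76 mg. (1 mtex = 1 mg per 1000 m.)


Formula: fineness (mtex) = mass (mg) / total length (km) = (mass_mg / total_length_m) * 1000
Step 1: Convert fiber length: 3.6 cm = 0.036 m
Step 2: Total fiber length = 195 * 0.036 = 7.02 m
Step 3: Linear density = 4.76 mg / 7.02 m = 0.6781 mg/m
Step 4: fineness = 0.6781 * 1000 = 678.1 mtex

678.1 mtex


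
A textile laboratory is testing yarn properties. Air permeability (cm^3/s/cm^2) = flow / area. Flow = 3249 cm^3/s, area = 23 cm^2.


Formula: Air Permeability = Airflow / Test Area
AP = 3249 cm^3/s / 23 cm^2
AP = 141.3 cm^3/s/cm^2

141.3 cm^3/s/cm^2


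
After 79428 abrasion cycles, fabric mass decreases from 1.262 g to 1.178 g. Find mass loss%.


Formula: Mass loss% = ((m_before - m_after) / m_before) * 100
Step 1: Mass loss = 1.262 - 1.178 = 0.084 g
Step 2: Ratio = 0.084 / 1.262 = 0.066561
Step 3: Mass loss% = 0.066561 * 100 = 6.6561% ≈ 6.66%

6.66%


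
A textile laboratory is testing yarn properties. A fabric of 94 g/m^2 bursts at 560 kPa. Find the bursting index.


Formula: Bursting Index = Bursting Strength / Fabric GSM
BI = 560 kPa / 94 g/m^2
BI = 5.957 kPa/(g/m^2)

5.957 kPa/(g/m^2)


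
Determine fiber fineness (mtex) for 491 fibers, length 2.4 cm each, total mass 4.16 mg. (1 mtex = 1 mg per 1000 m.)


Formula: fineness (mtex) = mass (mg) / total length (km) = (mass_mg / total_length_m) * 1000
Step 1: Convert fiber length: 2.4 cm = 0.024 m
Step 2: Total fiber length = 491 * 0.024 = 11.784 m
Step 3: Linear density = 4.16 mg / 11.784 m = 0.3530 mg/m
Step 4: fineness = 0.3530 * 1000 = 353.0 mtex

353.0 mtex


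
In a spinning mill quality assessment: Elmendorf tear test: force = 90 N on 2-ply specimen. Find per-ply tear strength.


Formula: Per-ply strength = Total force / Number of plies
Per-ply = 90 N / 2
Per-ply = 45 N

45 N


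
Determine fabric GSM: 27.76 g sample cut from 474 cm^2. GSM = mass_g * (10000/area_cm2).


Formula: GSM = mass_g / area_m2
Step 1: Convert area: 474 cm^2 = 474 / 10000 = 0.0474 m^2
Step 2: GSM = 27.76 g / 0.0474 m^2 = 585.7 g/m^2

585.7 g/m^2


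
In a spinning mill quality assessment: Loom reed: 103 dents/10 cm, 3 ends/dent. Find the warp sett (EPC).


Formula: EPC = (dents per 10 cm * ends per dent) / 10
Step 1: Total ends per 10 cm = 103 * 3 = 309
Step 2: EPC = 309 / 10 = 30.9 ends/cm

30.9 ends/cm


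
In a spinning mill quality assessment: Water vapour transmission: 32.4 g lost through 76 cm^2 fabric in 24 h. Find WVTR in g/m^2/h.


Formula: WVTR = mass_loss / (area * time)
Step 1: Convert area: 76 cm^2 = 0.0076 m^2
Step 2: WVTR = 32.4 g / (0.0076 m^2 * 24 h)
Step 3: WVTR = 32.4 / 0.1824 = 177.6 g/m^2/h

177.6 g/m^2/h


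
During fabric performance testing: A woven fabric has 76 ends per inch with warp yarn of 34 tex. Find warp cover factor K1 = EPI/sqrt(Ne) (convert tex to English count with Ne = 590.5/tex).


Formula: K1 = EPI / sqrt(Ne), with Ne = 590.5 / tex_warp
Step 1: Ne = 590.5 / 34 = 17.368
Step 2: sqrt(Ne) = sqrt(17.368) = 4.1675
Step 3: K1 = 76 / 4.1675 = 18.2

18.2


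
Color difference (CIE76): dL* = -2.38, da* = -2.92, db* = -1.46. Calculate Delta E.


Formula: Delta E = sqrt(dL*^2 + da*^2 + db*^2)
Step 1: dL*^2 = (-2.38)^2 = 5.6644
Step 2: da*^2 = (-2.92)^2 = 8.5264
Step 3: db*^2 = (-1.46)^2 = 2.1316
Step 4: Sum = 5.6644 + 8.5264 + 2.1316 = 16.3224
Step 5: Delta E = sqrt(16.3224) = 4.04

4.04 Delta E


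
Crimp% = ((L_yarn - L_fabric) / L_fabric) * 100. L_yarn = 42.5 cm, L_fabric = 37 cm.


Formula: Crimp% = ((L_yarn - L_fabric) / L_fabric) * 100
Step 1: Extension = 42.5 - 37 = 5.5 cm
Step 2: Crimp% = (5.5 / 37) * 100
Step 3: Crimp% = 0.148649 * 100 = 14.8649% ≈ 14.9%

14.9%


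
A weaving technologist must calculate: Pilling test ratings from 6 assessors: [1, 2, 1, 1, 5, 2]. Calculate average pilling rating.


Formula: Mean = sum / count
Sum = 1 + 2 + 1 + 1 + 5 + 2 = 12
Mean = 12 / 6 = 2.0

2.0


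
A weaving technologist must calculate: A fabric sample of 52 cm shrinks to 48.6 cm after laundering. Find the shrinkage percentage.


Formula: Shrinkage% = ((L_before - L_after) / L_before) * 100
Step 1: Shrinkage = 52 - 48.6 = 3.4 cm
Step 2: Shrinkage% = (3.4 / 52) * 100
Step 3: Shrinkage% = 0.065385 * 100 = 6.5385% ≈ 6.5%

6.5%


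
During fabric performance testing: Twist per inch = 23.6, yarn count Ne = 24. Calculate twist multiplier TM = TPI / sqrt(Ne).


Formula: TM = TPI / sqrt(Ne)
Step 1: sqrt(Ne) = sqrt(24) = 4.899
Step 2: TM = 23.6 / 4.899 = 4.82

4.82 TM


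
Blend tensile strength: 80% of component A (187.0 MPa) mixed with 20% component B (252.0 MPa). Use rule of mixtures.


Formula: Blend property = (fraction_A * property_A) + (fraction_B * property_B)
Step 1: Contribution A = 80/100 * 187.0 MPa = 149.6 MPa
Step 2: Contribution B = 20/100 * 252.0 MPa = 50.4 MPa
Step 3: Blend tensile strength = 149.6 + 50.4 = 200.0 MPa

200.0 MPa


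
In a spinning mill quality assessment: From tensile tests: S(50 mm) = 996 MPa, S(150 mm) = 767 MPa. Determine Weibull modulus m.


Formula: m = ln(L1/L2) / ln(S2/S1)
Step 1: ln(L1/L2) = ln(50/150) = -1.09861
Step 2: S2/S1 = 767/996 = 0.77008
Step 3: ln(S2/S1) = ln(0.77008) = -0.26126
Step 4: m = -1.09861 / -0.26126 = 4.21

4.21 (Weibull m)


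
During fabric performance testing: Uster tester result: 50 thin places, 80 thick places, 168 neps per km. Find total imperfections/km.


Formula: Total = thin places + thick places + neps
Total = 50 + 80 + 168
Total = 298 imperfections/km

298 imperfections/km


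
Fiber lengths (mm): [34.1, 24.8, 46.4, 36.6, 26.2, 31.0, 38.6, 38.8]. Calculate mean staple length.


Formula: Mean = sum of lengths / count
Sum = 34.1 + 24.8 + 46.4 + 36.6 + 26.2 + 31.0 + 38.6 + 38.8
Sum = 276.5 mm
Mean = 276.5 / 8 = 34.56 mm

34.56 mm


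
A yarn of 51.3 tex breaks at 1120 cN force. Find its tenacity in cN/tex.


Formula: Tenacity = Breaking force / Linear density
Tenacity = 1120 cN / 51.3 tex
Tenacity = 21.83 cN/tex

21.83 cN/tex


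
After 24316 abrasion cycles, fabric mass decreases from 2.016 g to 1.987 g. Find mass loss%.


Formula: Mass loss% = ((m_before - m_after) / m_before) * 100
Step 1: Mass loss = 2.016 - 1.987 = 0.029 g
Step 2: Ratio = 0.029 / 2.016 = 0.0143849
Step 3: Mass loss% = 0.0143849 * 100 = 1.43849% ≈ 1.44%

1.44%


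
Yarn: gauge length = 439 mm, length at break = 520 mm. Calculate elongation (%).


Formula: Elongation (%) = ((L_break - L0) / L0) * 100
Step 1: Extension = 520 - 439 = 81 mm
Step 2: Elongation = (81 / 439) * 100
Step 3: Elongation = 0.18451 * 100 = 18.451% ≈ 18.5%

18.5%


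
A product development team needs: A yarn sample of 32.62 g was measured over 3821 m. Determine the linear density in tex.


Formula: Tex = (mass_g / length_m) * 1000
Substituting: Tex = (32.62 / 3821) * 1000
Intermediate: 32.62 / 3821 = 0.00853703 g/m
Tex = 0.00853703 * 1000 = 8.54 tex

8.54 tex


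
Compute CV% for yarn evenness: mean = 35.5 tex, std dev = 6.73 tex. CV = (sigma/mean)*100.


Formula: CV% = (standard deviation / mean) * 100
Step 1: Ratio = 6.73 / 35.5 = 0.189577
Step 2: CV% = 0.189577 * 100 = 18.9577% ≈ 19.0%

19.0%


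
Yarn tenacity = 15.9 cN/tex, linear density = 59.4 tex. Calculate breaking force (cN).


Formula: Breaking force = Tenacity * Linear density
F = 15.9 cN/tex * 59.4 tex
F = 944.46 cN

944.46 cN


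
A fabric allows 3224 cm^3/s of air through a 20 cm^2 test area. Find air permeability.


Formula: Air Permeability = Airflow / Test Area
AP = 3224 cm^3/s / 20 cm^2
AP = 161.2 cm^3/s/cm^2

161.2 cm^3/s/cm^2


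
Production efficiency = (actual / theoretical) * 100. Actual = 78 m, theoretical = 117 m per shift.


Formula: Efficiency% = (Actual output / Theoretical output) * 100
Efficiency% = (78 / 117) * 100
Efficiency% = 0.666667 * 100 = 66.6667% ≈ 66.7%

66.7%


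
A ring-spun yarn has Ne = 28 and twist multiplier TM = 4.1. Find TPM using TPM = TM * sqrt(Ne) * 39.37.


Formula: TPM = TM * sqrt(Ne) * 39.37
Step 1: sqrt(Ne) = sqrt(28) = 5.2915
Step 2: TM * sqrt(Ne) = 4.1 * 5.2915 = 21.6952
Step 3: TPM = 21.6952 * 39.37 = 854 twists/m

854 twists/m


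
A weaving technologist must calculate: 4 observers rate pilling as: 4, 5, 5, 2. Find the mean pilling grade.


Formula: Mean = sum / count
Sum = 4 + 5 + 5 + 2 = 16
Mean = 16 / 4 = 4.0

4.0


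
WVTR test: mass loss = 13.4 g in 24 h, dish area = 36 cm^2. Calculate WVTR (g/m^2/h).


Formula: WVTR = mass_loss / (area * time)
Step 1: Convert area: 36 cm^2 = 0.0036 m^2
Step 2: WVTR = 13.4 g / (0.0036 m^2 * 24 h)
Step 3: WVTR = 13.4 / 0.0864 = 155.1 g/m^2/h

155.1 g/m^2/h
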